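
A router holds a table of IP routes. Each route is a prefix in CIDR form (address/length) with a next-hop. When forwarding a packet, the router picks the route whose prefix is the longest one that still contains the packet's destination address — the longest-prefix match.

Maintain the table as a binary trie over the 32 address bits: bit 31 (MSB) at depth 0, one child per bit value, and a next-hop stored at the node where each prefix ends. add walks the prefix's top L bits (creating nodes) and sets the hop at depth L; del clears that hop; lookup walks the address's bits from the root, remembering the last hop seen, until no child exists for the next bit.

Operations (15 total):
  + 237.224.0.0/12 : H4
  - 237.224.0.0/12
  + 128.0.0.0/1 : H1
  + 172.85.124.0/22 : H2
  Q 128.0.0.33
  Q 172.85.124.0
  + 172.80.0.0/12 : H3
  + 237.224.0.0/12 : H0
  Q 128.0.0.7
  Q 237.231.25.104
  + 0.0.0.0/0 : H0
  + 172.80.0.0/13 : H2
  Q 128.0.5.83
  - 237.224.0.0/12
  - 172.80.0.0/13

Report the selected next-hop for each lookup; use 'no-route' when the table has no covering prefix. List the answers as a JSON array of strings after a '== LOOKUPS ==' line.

Trace:
  add 237.224.0.0/12 -> H4 at depth 12
  - 237.224.0.0/12 clear@12
  add 128.0.0.0/1 -> H1 at depth 1
  add 172.85.124.0/22 -> H2 at depth 22
  Q 128.0.0.33: descend 10 ; hops seen [H1] ; pick H1
  Q 172.85.124.0: descend 1010110001010101011111 ; hops seen [H1,H2] ; pick H2
  add 172.80.0.0/12 -> H3 at depth 12
  add 237.224.0.0/12 -> H0 at depth 12
  Q 128.0.0.7: descend 10 ; hops seen [H1] ; pick H1
  Q 237.231.25.104: descend 111011011110 ; hops seen [H1,H0] ; pick H0
  add 0.0.0.0/0 -> H0 at depth 0
  add 172.80.0.0/13 -> H2 at depth 13
  Q 128.0.5.83: descend 10 ; hops seen [H0,H1] ; pick H1
  - 237.224.0.0/12 clear@12
  - 172.80.0.0/13 clear@13

== LOOKUPS ==
["H1","H2","H1","H0","H1"]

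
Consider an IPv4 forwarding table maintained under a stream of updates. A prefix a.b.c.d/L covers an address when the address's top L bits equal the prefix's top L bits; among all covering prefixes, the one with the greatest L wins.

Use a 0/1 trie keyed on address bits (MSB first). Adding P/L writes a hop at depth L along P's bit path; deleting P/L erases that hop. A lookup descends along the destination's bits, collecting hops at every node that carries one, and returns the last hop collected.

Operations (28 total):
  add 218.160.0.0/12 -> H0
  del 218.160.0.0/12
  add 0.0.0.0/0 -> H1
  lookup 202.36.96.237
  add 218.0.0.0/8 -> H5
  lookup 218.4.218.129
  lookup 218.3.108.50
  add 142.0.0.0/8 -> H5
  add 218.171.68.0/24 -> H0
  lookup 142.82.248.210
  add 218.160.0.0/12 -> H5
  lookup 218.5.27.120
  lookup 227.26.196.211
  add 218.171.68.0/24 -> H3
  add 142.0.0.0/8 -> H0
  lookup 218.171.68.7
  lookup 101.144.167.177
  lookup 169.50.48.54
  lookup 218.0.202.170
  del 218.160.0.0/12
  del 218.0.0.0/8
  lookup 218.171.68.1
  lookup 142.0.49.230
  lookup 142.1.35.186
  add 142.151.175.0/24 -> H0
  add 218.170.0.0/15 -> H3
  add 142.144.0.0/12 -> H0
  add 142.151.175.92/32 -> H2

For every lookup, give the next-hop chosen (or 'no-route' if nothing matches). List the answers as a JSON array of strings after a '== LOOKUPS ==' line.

Process each operation:
  + 218.160.0.0/12 (H0) depth=12
  del 218.160.0.0/12 (clear depth 12)
  + 0.0.0.0/0 (H1) depth=0
  Q 202.36.96.237: descend 110 ; hops seen [H1] ; pick H1
  + 218.0.0.0/8 (H5) depth=8
  Q 218.4.218.129: descend 11011010 ; hops seen [H1,H5] ; pick H5
  Q 218.3.108.50: descend 11011010 ; hops seen [H1,H5] ; pick H5
  + 142.0.0.0/8 (H5) depth=8
  + 218.171.68.0/24 (H0) depth=24
  Q 142.82.248.210: descend 10001110 ; hops seen [H1,H5] ; pick H5
  + 218.160.0.0/12 (H5) depth=12
  Q 218.5.27.120: descend 11011010 ; hops seen [H1,H5] ; pick H5
  Q 227.26.196.211: descend 11 ; hops seen [H1] ; pick H1
  + 218.171.68.0/24 (H3) depth=24
  + 142.0.0.0/8 (H0) depth=8
  Q 218.171.68.7: descend 110110101010101101000100 ; hops seen [H1,H5,H5,H3] ; pick H3
  Q 101.144.167.177: descend ε ; hops seen [H1] ; pick H1
  Q 169.50.48.54: descend 10 ; hops seen [H1] ; pick H1
  Q 218.0.202.170: descend 11011010 ; hops seen [H1,H5] ; pick H5
  del 218.160.0.0/12 (clear depth 12)
  del 218.0.0.0/8 (clear depth 8)
  Q 218.171.68.1: descend 110110101010101101000100 ; hops seen [H1,H3] ; pick H3
  Q 142.0.49.230: descend 10001110 ; hops seen [H1,H0] ; pick H0
  Q 142.1.35.186: descend 10001110 ; hops seen [H1,H0] ; pick H0
  + 142.151.175.0/24 (H0) depth=24
  + 218.170.0.0/15 (H3) depth=15
  + 142.144.0.0/12 (H0) depth=12
  + 142.151.175.92/32 (H2) depth=32

== LOOKUPS ==
["H1","H5","H5","H5","H5","H1","H3","H1","H1","H5","H3","H0","H0"]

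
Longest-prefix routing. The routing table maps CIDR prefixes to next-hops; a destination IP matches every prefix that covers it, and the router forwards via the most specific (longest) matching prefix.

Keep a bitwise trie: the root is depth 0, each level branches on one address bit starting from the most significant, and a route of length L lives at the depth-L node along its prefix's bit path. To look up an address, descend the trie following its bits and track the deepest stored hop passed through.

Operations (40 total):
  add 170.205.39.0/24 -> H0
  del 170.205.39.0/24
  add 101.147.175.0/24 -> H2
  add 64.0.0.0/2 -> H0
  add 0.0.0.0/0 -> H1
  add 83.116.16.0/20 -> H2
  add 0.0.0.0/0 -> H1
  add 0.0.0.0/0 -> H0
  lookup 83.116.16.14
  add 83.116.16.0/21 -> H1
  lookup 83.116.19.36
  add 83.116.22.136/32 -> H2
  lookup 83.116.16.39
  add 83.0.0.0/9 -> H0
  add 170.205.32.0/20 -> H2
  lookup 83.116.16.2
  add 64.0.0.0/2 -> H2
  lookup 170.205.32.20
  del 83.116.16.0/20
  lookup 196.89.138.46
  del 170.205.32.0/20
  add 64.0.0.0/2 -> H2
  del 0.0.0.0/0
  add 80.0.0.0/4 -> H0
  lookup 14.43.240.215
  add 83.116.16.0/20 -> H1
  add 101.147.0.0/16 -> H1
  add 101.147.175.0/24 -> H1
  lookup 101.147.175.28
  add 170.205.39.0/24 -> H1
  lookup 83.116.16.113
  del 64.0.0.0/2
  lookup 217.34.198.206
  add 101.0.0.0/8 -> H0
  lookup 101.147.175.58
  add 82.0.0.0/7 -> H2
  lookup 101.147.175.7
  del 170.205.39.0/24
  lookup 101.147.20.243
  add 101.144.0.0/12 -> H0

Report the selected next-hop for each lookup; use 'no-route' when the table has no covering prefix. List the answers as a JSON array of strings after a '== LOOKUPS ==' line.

Process each operation:
  add 170.205.39.0/24 -> H0 at depth 24
  - 170.205.39.0/24 clear@24
  add 101.147.175.0/24 -> H2 at depth 24
  add 64.0.0.0/2 -> H0 at depth 2
  add 0.0.0.0/0 -> H1 at depth 0
  add 83.116.16.0/20 -> H2 at depth 20
  add 0.0.0.0/0 -> H1 at depth 0
  add 0.0.0.0/0 -> H0 at depth 0
  ? 83.116.16.14  path d0:H0→d1:-→d2:H0→d3:-→d4:-→d5:-→d6:-→d7:-→d8:-→d9:-→d10:-→d11:-→d12:-→d13:-→d14:-→d15:-→d16:-→d17:-→d18:-→d19:-→d20:H2  best=H2
  add 83.116.16.0/21 -> H1 at depth 21
  ? 83.116.19.36  path d0:H0→d1:-→d2:H0→d3:-→d4:-→d5:-→d6:-→d7:-→d8:-→d9:-→d10:-→d11:-→d12:-→d13:-→d14:-→d15:-→d16:-→d17:-→d18:-→d19:-→d20:H2→d21:H1  best=H1
  add 83.116.22.136/32 -> H2 at depth 32
  ? 83.116.16.39  path d0:H0→d1:-→d2:H0→d3:-→d4:-→d5:-→d6:-→d7:-→d8:-→d9:-→d10:-→d11:-→d12:-→d13:-→d14:-→d15:-→d16:-→d17:-→d18:-→d19:-→d20:H2→d21:H1  best=H1
  add 83.0.0.0/9 -> H0 at depth 9
  add 170.205.32.0/20 -> H2 at depth 20
  ? 83.116.16.2  path d0:H0→d1:-→d2:H0→d3:-→d4:-→d5:-→d6:-→d7:-→d8:-→d9:H0→d10:-→d11:-→d12:-→d13:-→d14:-→d15:-→d16:-→d17:-→d18:-→d19:-→d20:H2→d21:H1  best=H1
  add 64.0.0.0/2 -> H2 at depth 2
  ? 170.205.32.20  path d0:H0→d1:-→d2:-→d3:-→d4:-→d5:-→d6:-→d7:-→d8:-→d9:-→d10:-→d11:-→d12:-→d13:-→d14:-→d15:-→d16:-→d17:-→d18:-→d19:-→d20:H2→d21:-  best=H2
  - 83.116.16.0/20 clear@20
  ? 196.89.138.46  path d0:H0→d1:-  best=H0
  - 170.205.32.0/20 clear@20
  add 64.0.0.0/2 -> H2 at depth 2
  - 0.0.0.0/0 clear@0
  add 80.0.0.0/4 -> H0 at depth 4
  ? 14.43.240.215  path d0:-→d1:-  best=no-route
  add 83.116.16.0/20 -> H1 at depth 20
  add 101.147.0.0/16 -> H1 at depth 16
  add 101.147.175.0/24 -> H1 at depth 24
  ? 101.147.175.28  path d0:-→d1:-→d2:H2→d3:-→d4:-→d5:-→d6:-→d7:-→d8:-→d9:-→d10:-→d11:-→d12:-→d13:-→d14:-→d15:-→d16:H1→d17:-→d18:-→d19:-→d20:-→d21:-→d22:-→d23:-→d24:H1  best=H1
  add 170.205.39.0/24 -> H1 at depth 24
  ? 83.116.16.113  path d0:-→d1:-→d2:H2→d3:-→d4:H0→d5:-→d6:-→d7:-→d8:-→d9:H0→d10:-→d11:-→d12:-→d13:-→d14:-→d15:-→d16:-→d17:-→d18:-→d19:-→d20:H1→d21:H1  best=H1
  - 64.0.0.0/2 clear@2
  ? 217.34.198.206  path d0:-→d1:-  best=no-route
  add 101.0.0.0/8 -> H0 at depth 8
  ? 101.147.175.58  path d0:-→d1:-→d2:-→d3:-→d4:-→d5:-→d6:-→d7:-→d8:H0→d9:-→d10:-→d11:-→d12:-→d13:-→d14:-→d15:-→d16:H1→d17:-→d18:-→d19:-→d20:-→d21:-→d22:-→d23:-→d24:H1  best=H1
  add 82.0.0.0/7 -> H2 at depth 7
  ? 101.147.175.7  path d0:-→d1:-→d2:-→d3:-→d4:-→d5:-→d6:-→d7:-→d8:H0→d9:-→d10:-→d11:-→d12:-→d13:-→d14:-→d15:-→d16:H1→d17:-→d18:-→d19:-→d20:-→d21:-→d22:-→d23:-→d24:H1  best=H1
  - 170.205.39.0/24 clear@24
  ? 101.147.20.243  path d0:-→d1:-→d2:-→d3:-→d4:-→d5:-→d6:-→d7:-→d8:H0→d9:-→d10:-→d11:-→d12:-→d13:-→d14:-→d15:-→d16:H1  best=H1
  add 101.144.0.0/12 -> H0 at depth 12

== LOOKUPS ==
["H2","H1","H1","H1","H2","H0","no-route","H1","H1","no-route","H1","H1","H1"]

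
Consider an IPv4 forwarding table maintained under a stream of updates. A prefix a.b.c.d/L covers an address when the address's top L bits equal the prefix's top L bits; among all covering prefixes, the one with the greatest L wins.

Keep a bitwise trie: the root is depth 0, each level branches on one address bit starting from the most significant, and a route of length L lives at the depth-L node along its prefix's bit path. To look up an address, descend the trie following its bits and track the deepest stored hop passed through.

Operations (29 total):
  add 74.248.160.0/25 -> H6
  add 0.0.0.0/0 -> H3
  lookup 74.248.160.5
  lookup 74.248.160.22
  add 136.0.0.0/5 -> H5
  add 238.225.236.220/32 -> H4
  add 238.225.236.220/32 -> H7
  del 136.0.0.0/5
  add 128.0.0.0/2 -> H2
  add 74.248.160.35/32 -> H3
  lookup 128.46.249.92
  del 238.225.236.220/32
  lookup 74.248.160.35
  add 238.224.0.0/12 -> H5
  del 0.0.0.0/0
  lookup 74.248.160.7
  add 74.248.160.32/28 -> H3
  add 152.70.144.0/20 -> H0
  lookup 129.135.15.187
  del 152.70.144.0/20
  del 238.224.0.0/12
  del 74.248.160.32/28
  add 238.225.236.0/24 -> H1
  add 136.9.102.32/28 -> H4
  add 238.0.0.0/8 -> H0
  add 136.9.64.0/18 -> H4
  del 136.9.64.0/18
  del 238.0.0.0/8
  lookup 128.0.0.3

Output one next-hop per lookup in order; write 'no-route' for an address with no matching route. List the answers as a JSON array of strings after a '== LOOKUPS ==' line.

Apply in order:
  add 74.248.160.0/25 -> H6 at depth 25
  add 0.0.0.0/0 -> H3 at depth 0
  lookup 74.248.160.5: bits 0100101011111000101000000 walk d0:H3→d1:-→d2:-→d3:-→d4:-→d5:-→d6:-→d7:-→d8:-→d9:-→d10:-→d11:-→d12:-→d13:-→d14:-→d15:-→d16:-→d17:-→d18:-→d19:-→d20:-→d21:-→d22:-→d23:-→d24:-→d25:H6 -> H6
  lookup 74.248.160.22: bits 0100101011111000101000000 walk d0:H3→d1:-→d2:-→d3:-→d4:-→d5:-→d6:-→d7:-→d8:-→d9:-→d10:-→d11:-→d12:-→d13:-→d14:-→d15:-→d16:-→d17:-→d18:-→d19:-→d20:-→d21:-→d22:-→d23:-→d24:-→d25:H6 -> H6
  add 136.0.0.0/5 -> H5 at depth 5
  add 238.225.236.220/32 -> H4 at depth 32
  add 238.225.236.220/32 -> H7 at depth 32
  - 136.0.0.0/5 clear@5
  add 128.0.0.0/2 -> H2 at depth 2
  add 74.248.160.35/32 -> H3 at depth 32
  lookup 128.46.249.92: bits 1000 walk d0:H3→d1:-→d2:H2→d3:-→d4:- -> H2
  - 238.225.236.220/32 clear@32
  lookup 74.248.160.35: bits 01001010111110001010000000100011 walk d0:H3→d1:-→d2:-→d3:-→d4:-→d5:-→d6:-→d7:-→d8:-→d9:-→d10:-→d11:-→d12:-→d13:-→d14:-→d15:-→d16:-→d17:-→d18:-→d19:-→d20:-→d21:-→d22:-→d23:-→d24:-→d25:H6→d26:-→d27:-→d28:-→d29:-→d30:-→d31:-→d32:H3 -> H3
  add 238.224.0.0/12 -> H5 at depth 12
  - 0.0.0.0/0 clear@0
  lookup 74.248.160.7: bits 01001010111110001010000000 walk d0:-→d1:-→d2:-→d3:-→d4:-→d5:-→d6:-→d7:-→d8:-→d9:-→d10:-→d11:-→d12:-→d13:-→d14:-→d15:-→d16:-→d17:-→d18:-→d19:-→d20:-→d21:-→d22:-→d23:-→d24:-→d25:H6→d26:- -> H6
  add 74.248.160.32/28 -> H3 at depth 28
  add 152.70.144.0/20 -> H0 at depth 20
  lookup 129.135.15.187: bits 1000 walk d0:-→d1:-→d2:H2→d3:-→d4:- -> H2
  - 152.70.144.0/20 clear@20
  - 238.224.0.0/12 clear@12
  - 74.248.160.32/28 clear@28
  add 238.225.236.0/24 -> H1 at depth 24
  add 136.9.102.32/28 -> H4 at depth 28
  add 238.0.0.0/8 -> H0 at depth 8
  add 136.9.64.0/18 -> H4 at depth 18
  - 136.9.64.0/18 clear@18
  - 238.0.0.0/8 clear@8
  lookup 128.0.0.3: bits 1000 walk d0:-→d1:-→d2:H2→d3:-→d4:- -> H2

== LOOKUPS ==
["H6","H6","H2","H3","H6","H2","H2"]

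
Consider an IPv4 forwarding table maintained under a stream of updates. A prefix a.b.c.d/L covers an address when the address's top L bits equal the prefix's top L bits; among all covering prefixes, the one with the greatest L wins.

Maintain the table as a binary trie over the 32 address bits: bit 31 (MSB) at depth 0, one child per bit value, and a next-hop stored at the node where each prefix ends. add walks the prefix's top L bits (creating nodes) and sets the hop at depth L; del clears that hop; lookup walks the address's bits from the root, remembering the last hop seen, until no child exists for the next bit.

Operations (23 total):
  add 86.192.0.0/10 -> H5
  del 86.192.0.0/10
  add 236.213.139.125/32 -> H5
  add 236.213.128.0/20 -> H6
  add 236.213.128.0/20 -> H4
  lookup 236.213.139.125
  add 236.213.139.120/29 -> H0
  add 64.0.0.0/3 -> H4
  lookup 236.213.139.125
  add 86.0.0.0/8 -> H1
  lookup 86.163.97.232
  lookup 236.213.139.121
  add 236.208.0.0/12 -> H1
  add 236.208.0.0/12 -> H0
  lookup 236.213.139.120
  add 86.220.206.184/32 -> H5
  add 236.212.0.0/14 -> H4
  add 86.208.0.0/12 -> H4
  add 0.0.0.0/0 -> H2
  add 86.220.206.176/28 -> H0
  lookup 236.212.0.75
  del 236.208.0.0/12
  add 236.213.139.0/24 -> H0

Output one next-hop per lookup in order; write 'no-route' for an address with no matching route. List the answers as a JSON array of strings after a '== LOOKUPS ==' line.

Apply in order:
  add 86.192.0.0/10 -> H5 at depth 10
  - 86.192.0.0/10 clear@10
  add 236.213.139.125/32 -> H5 at depth 32
  add 236.213.128.0/20 -> H6 at depth 20
  add 236.213.128.0/20 -> H4 at depth 20
  Q 236.213.139.125: descend 11101100110101011000101101111101 ; hops seen [H4,H5] ; pick H5
  add 236.213.139.120/29 -> H0 at depth 29
  add 64.0.0.0/3 -> H4 at depth 3
  Q 236.213.139.125: descend 11101100110101011000101101111101 ; hops seen [H4,H0,H5] ; pick H5
  add 86.0.0.0/8 -> H1 at depth 8
  Q 86.163.97.232: descend 010101101 ; hops seen [H4,H1] ; pick H1
  Q 236.213.139.121: descend 11101100110101011000101101111 ; hops seen [H4,H0] ; pick H0
  add 236.208.0.0/12 -> H1 at depth 12
  add 236.208.0.0/12 -> H0 at depth 12
  Q 236.213.139.120: descend 11101100110101011000101101111 ; hops seen [H0,H4,H0] ; pick H0
  add 86.220.206.184/32 -> H5 at depth 32
  add 236.212.0.0/14 -> H4 at depth 14
  add 86.208.0.0/12 -> H4 at depth 12
  add 0.0.0.0/0 -> H2 at depth 0
  add 86.220.206.176/28 -> H0 at depth 28
  Q 236.212.0.75: descend 111011001101010 ; hops seen [H2,H0,H4] ; pick H4
  - 236.208.0.0/12 clear@12
  add 236.213.139.0/24 -> H0 at depth 24

== LOOKUPS ==
["H5","H5","H1","H0","H0","H4"]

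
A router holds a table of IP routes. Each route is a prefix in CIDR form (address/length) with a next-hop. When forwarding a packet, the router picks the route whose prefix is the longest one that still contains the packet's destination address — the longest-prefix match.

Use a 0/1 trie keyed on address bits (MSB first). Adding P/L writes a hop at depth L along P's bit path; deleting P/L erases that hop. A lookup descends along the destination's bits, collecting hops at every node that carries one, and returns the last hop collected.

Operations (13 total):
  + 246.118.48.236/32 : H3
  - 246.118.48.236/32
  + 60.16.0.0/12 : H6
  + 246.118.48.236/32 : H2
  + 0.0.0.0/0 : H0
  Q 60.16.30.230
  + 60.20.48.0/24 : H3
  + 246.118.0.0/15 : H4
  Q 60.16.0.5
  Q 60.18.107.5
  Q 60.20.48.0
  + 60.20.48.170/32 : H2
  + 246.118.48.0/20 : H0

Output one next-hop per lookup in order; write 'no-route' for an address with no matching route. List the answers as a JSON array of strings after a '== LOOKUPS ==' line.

Trace:
  add 246.118.48.236/32 -> H3 at depth 32
  - 246.118.48.236/32 clear@32
  add 60.16.0.0/12 -> H6 at depth 12
  add 246.118.48.236/32 -> H2 at depth 32
  add 0.0.0.0/0 -> H0 at depth 0
  lookup 60.16.30.230: bits 001111000001 walk d0:H0→d1:-→d2:-→d3:-→d4:-→d5:-→d6:-→d7:-→d8:-→d9:-→d10:-→d11:-→d12:H6 -> H6
  add 60.20.48.0/24 -> H3 at depth 24
  add 246.118.0.0/15 -> H4 at depth 15
  lookup 60.16.0.5: bits 0011110000010 walk d0:H0→d1:-→d2:-→d3:-→d4:-→d5:-→d6:-→d7:-→d8:-→d9:-→d10:-→d11:-→d12:H6→d13:- -> H6
  lookup 60.18.107.5: bits 0011110000010 walk d0:H0→d1:-→d2:-→d3:-→d4:-→d5:-→d6:-→d7:-→d8:-→d9:-→d10:-→d11:-→d12:H6→d13:- -> H6
  lookup 60.20.48.0: bits 001111000001010000110000 walk d0:H0→d1:-→d2:-→d3:-→d4:-→d5:-→d6:-→d7:-→d8:-→d9:-→d10:-→d11:-→d12:H6→d13:-→d14:-→d15:-→d16:-→d17:-→d18:-→d19:-→d20:-→d21:-→d22:-→d23:-→d24:H3 -> H3
  add 60.20.48.170/32 -> H2 at depth 32
  add 246.118.48.0/20 -> H0 at depth 20

== LOOKUPS ==
["H6","H6","H6","H3"]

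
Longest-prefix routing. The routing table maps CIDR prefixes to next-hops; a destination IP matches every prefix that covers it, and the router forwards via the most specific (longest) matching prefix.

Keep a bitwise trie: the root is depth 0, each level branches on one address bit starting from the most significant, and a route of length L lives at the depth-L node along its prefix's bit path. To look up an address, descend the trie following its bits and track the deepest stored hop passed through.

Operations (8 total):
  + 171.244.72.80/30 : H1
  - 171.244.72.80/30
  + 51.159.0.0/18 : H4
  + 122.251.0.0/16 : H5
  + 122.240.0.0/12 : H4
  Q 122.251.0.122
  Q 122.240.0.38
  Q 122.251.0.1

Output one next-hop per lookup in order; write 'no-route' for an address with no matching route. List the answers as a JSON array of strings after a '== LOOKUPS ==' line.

Process each operation:
  add 171.244.72.80/30 -> H1 at depth 30
  del 171.244.72.80/30 (clear depth 30)
  add 51.159.0.0/18 -> H4 at depth 18
  add 122.251.0.0/16 -> H5 at depth 16
  add 122.240.0.0/12 -> H4 at depth 12
  Q 122.251.0.122: descend 0111101011111011 ; hops seen [H4,H5] ; pick H5
  Q 122.240.0.38: descend 011110101111 ; hops seen [H4] ; pick H4
  Q 122.251.0.1: descend 0111101011111011 ; hops seen [H4,H5] ; pick H5

== LOOKUPS ==
["H5","H4","H5"]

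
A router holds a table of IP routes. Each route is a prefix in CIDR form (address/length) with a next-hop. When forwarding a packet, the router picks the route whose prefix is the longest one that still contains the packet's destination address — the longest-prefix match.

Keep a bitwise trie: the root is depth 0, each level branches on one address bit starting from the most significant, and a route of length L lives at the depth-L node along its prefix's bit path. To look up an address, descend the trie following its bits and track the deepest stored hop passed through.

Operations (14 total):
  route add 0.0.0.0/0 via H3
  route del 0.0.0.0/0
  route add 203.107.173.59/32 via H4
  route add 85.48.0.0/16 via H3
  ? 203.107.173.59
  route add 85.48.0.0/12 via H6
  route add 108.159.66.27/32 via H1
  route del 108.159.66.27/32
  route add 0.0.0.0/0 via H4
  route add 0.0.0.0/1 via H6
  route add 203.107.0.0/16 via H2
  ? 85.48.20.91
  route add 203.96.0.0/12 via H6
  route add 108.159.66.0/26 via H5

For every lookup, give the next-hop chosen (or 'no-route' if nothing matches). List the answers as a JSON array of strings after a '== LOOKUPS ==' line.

Trace:
  + 0.0.0.0/0 (H3) depth=0
  del 0.0.0.0/0 (clear depth 0)
  + 203.107.173.59/32 (H4) depth=32
  + 85.48.0.0/16 (H3) depth=16
  ? 203.107.173.59  path d0:-→d1:-→d2:-→d3:-→d4:-→d5:-→d6:-→d7:-→d8:-→d9:-→d10:-→d11:-→d12:-→d13:-→d14:-→d15:-→d16:-→d17:-→d18:-→d19:-→d20:-→d21:-→d22:-→d23:-→d24:-→d25:-→d26:-→d27:-→d28:-→d29:-→d30:-→d31:-→d32:H4  best=H4
  + 85.48.0.0/12 (H6) depth=12
  + 108.159.66.27/32 (H1) depth=32
  del 108.159.66.27/32 (clear depth 32)
  + 0.0.0.0/0 (H4) depth=0
  + 0.0.0.0/1 (H6) depth=1
  + 203.107.0.0/16 (H2) depth=16
  ? 85.48.20.91  path d0:H4→d1:H6→d2:-→d3:-→d4:-→d5:-→d6:-→d7:-→d8:-→d9:-→d10:-→d11:-→d12:H6→d13:-→d14:-→d15:-→d16:H3  best=H3
  + 203.96.0.0/12 (H6) depth=12
  + 108.159.66.0/26 (H5) depth=26

== LOOKUPS ==
["H4","H3"]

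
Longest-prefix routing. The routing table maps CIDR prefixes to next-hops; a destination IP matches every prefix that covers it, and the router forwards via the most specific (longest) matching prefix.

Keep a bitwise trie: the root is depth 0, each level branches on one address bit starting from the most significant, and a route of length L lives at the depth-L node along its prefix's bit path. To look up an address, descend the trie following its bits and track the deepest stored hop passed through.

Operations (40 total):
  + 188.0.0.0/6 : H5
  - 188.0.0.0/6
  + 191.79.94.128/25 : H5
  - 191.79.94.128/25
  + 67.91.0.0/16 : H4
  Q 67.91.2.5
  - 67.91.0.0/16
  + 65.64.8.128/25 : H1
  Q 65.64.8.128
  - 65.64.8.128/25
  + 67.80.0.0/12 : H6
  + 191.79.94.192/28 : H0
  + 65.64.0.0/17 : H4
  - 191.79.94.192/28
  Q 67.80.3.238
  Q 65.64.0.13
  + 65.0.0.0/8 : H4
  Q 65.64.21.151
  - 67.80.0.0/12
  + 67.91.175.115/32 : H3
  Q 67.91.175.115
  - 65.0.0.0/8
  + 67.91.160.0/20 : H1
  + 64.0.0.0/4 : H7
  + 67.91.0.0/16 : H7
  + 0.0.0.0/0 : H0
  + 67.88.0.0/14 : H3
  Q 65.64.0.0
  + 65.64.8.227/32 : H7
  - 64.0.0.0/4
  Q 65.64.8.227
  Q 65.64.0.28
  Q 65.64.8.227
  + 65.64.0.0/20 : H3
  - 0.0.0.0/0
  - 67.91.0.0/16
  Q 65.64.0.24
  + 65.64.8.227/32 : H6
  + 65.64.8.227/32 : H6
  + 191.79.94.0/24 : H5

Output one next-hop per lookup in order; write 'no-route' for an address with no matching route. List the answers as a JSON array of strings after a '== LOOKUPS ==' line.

Apply in order:
  + 188.0.0.0/6 (H5) depth=6
  del 188.0.0.0/6 (clear depth 6)
  + 191.79.94.128/25 (H5) depth=25
  del 191.79.94.128/25 (clear depth 25)
  + 67.91.0.0/16 (H4) depth=16
  Q 67.91.2.5: descend 0100001101011011 ; hops seen [H4] ; pick H4
  del 67.91.0.0/16 (clear depth 16)
  + 65.64.8.128/25 (H1) depth=25
  Q 65.64.8.128: descend 0100000101000000000010001 ; hops seen [H1] ; pick H1
  del 65.64.8.128/25 (clear depth 25)
  + 67.80.0.0/12 (H6) depth=12
  + 191.79.94.192/28 (H0) depth=28
  + 65.64.0.0/17 (H4) depth=17
  del 191.79.94.192/28 (clear depth 28)
  Q 67.80.3.238: descend 010000110101 ; hops seen [H6] ; pick H6
  Q 65.64.0.13: descend 01000001010000000000 ; hops seen [H4] ; pick H4
  + 65.0.0.0/8 (H4) depth=8
  Q 65.64.21.151: descend 0100000101000000000 ; hops seen [H4,H4] ; pick H4
  del 67.80.0.0/12 (clear depth 12)
  + 67.91.175.115/32 (H3) depth=32
  Q 67.91.175.115: descend 01000011010110111010111101110011 ; hops seen [H3] ; pick H3
  del 65.0.0.0/8 (clear depth 8)
  + 67.91.160.0/20 (H1) depth=20
  + 64.0.0.0/4 (H7) depth=4
  + 67.91.0.0/16 (H7) depth=16
  + 0.0.0.0/0 (H0) depth=0
  + 67.88.0.0/14 (H3) depth=14
  Q 65.64.0.0: descend 01000001010000000000 ; hops seen [H0,H7,H4] ; pick H4
  + 65.64.8.227/32 (H7) depth=32
  del 64.0.0.0/4 (clear depth 4)
  Q 65.64.8.227: descend 01000001010000000000100011100011 ; hops seen [H0,H4,H7] ; pick H7
  Q 65.64.0.28: descend 01000001010000000000 ; hops seen [H0,H4] ; pick H4
  Q 65.64.8.227: descend 01000001010000000000100011100011 ; hops seen [H0,H4,H7] ; pick H7
  + 65.64.0.0/20 (H3) depth=20
  del 0.0.0.0/0 (clear depth 0)
  del 67.91.0.0/16 (clear depth 16)
  Q 65.64.0.24: descend 01000001010000000000 ; hops seen [H4,H3] ; pick H3
  + 65.64.8.227/32 (H6) depth=32
  + 65.64.8.227/32 (H6) depth=32
  + 191.79.94.0/24 (H5) depth=24

== LOOKUPS ==
["H4","H1","H6","H4","H4","H3","H4","H7","H4","H7","H3"]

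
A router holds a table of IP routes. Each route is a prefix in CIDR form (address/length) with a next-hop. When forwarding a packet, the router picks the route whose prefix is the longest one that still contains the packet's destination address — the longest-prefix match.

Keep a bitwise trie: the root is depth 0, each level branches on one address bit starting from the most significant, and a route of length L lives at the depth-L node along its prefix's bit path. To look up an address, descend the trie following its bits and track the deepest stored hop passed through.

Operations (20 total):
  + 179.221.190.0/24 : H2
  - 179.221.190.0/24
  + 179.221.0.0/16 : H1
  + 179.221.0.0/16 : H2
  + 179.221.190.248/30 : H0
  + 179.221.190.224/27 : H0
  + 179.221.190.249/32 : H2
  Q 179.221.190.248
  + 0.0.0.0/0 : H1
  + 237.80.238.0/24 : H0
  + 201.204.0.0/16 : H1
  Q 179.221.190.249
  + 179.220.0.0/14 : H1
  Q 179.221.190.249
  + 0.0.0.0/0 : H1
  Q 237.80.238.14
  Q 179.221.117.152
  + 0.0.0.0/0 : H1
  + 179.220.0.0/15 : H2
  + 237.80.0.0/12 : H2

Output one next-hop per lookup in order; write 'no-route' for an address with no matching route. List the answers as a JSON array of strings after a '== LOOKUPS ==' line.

Apply in order:
  add 179.221.190.0/24 -> H2 at depth 24
  del 179.221.190.0/24 (clear depth 24)
  add 179.221.0.0/16 -> H1 at depth 16
  add 179.221.0.0/16 -> H2 at depth 16
  add 179.221.190.248/30 -> H0 at depth 30
  add 179.221.190.224/27 -> H0 at depth 27
  add 179.221.190.249/32 -> H2 at depth 32
  ? 179.221.190.248  path d0:-→d1:-→d2:-→d3:-→d4:-→d5:-→d6:-→d7:-→d8:-→d9:-→d10:-→d11:-→d12:-→d13:-→d14:-→d15:-→d16:H2→d17:-→d18:-→d19:-→d20:-→d21:-→d22:-→d23:-→d24:-→d25:-→d26:-→d27:H0→d28:-→d29:-→d30:H0→d31:-  best=H0
  add 0.0.0.0/0 -> H1 at depth 0
  add 237.80.238.0/24 -> H0 at depth 24
  add 201.204.0.0/16 -> H1 at depth 16
  ? 179.221.190.249  path d0:H1→d1:-→d2:-→d3:-→d4:-→d5:-→d6:-→d7:-→d8:-→d9:-→d10:-→d11:-→d12:-→d13:-→d14:-→d15:-→d16:H2→d17:-→d18:-→d19:-→d20:-→d21:-→d22:-→d23:-→d24:-→d25:-→d26:-→d27:H0→d28:-→d29:-→d30:H0→d31:-→d32:H2  best=H2
  add 179.220.0.0/14 -> H1 at depth 14
  ? 179.221.190.249  path d0:H1→d1:-→d2:-→d3:-→d4:-→d5:-→d6:-→d7:-→d8:-→d9:-→d10:-→d11:-→d12:-→d13:-→d14:H1→d15:-→d16:H2→d17:-→d18:-→d19:-→d20:-→d21:-→d22:-→d23:-→d24:-→d25:-→d26:-→d27:H0→d28:-→d29:-→d30:H0→d31:-→d32:H2  best=H2
  add 0.0.0.0/0 -> H1 at depth 0
  ? 237.80.238.14  path d0:H1→d1:-→d2:-→d3:-→d4:-→d5:-→d6:-→d7:-→d8:-→d9:-→d10:-→d11:-→d12:-→d13:-→d14:-→d15:-→d16:-→d17:-→d18:-→d19:-→d20:-→d21:-→d22:-→d23:-→d24:H0  best=H0
  ? 179.221.117.152  path d0:H1→d1:-→d2:-→d3:-→d4:-→d5:-→d6:-→d7:-→d8:-→d9:-→d10:-→d11:-→d12:-→d13:-→d14:H1→d15:-→d16:H2  best=H2
  add 0.0.0.0/0 -> H1 at depth 0
  add 179.220.0.0/15 -> H2 at depth 15
  add 237.80.0.0/12 -> H2 at depth 12

== LOOKUPS ==
["H0","H2","H2","H0","H2"]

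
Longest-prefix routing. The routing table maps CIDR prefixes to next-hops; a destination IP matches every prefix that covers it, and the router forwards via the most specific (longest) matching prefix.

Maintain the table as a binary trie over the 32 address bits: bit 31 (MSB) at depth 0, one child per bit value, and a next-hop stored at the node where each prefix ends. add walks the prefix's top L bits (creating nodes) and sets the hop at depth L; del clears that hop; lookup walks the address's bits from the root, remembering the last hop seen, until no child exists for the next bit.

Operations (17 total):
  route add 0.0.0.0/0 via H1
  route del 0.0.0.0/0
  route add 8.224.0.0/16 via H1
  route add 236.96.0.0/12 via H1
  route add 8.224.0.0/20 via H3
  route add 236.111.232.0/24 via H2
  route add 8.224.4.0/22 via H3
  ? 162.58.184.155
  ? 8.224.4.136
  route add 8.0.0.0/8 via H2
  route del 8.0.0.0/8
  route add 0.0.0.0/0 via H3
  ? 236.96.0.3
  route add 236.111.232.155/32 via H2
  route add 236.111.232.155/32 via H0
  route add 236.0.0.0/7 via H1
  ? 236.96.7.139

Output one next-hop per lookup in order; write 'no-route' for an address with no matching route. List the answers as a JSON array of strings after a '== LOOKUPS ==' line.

Trace:
  + 0.0.0.0/0 (H1) depth=0
  del 0.0.0.0/0 (clear depth 0)
  + 8.224.0.0/16 (H1) depth=16
  + 236.96.0.0/12 (H1) depth=12
  + 8.224.0.0/20 (H3) depth=20
  + 236.111.232.0/24 (H2) depth=24
  + 8.224.4.0/22 (H3) depth=22
  Q 162.58.184.155: descend 1 ; hops seen [∅] ; pick no-route
  Q 8.224.4.136: descend 0000100011100000000001 ; hops seen [H1,H3,H3] ; pick H3
  + 8.0.0.0/8 (H2) depth=8
  del 8.0.0.0/8 (clear depth 8)
  + 0.0.0.0/0 (H3) depth=0
  Q 236.96.0.3: descend 111011000110 ; hops seen [H3,H1] ; pick H1
  + 236.111.232.155/32 (H2) depth=32
  + 236.111.232.155/32 (H0) depth=32
  + 236.0.0.0/7 (H1) depth=7
  Q 236.96.7.139: descend 111011000110 ; hops seen [H3,H1,H1] ; pick H1

== LOOKUPS ==
["no-route","H3","H1","H1"]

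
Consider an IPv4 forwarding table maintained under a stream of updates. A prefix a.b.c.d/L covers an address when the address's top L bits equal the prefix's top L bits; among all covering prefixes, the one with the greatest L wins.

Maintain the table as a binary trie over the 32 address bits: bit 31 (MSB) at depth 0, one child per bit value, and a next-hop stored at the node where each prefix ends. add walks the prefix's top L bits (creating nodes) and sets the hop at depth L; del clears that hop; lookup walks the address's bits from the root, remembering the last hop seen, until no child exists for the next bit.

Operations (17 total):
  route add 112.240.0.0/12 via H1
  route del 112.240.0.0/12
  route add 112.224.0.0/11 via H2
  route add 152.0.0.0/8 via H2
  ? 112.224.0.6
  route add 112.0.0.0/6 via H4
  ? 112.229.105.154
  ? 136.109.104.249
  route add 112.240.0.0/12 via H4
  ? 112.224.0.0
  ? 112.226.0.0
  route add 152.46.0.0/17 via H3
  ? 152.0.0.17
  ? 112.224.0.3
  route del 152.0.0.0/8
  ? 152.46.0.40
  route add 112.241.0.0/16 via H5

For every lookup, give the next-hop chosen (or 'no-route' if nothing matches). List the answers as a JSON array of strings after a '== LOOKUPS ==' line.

Process each operation:
  add 112.240.0.0/12 -> H1 at depth 12
  del 112.240.0.0/12 (clear depth 12)
  add 112.224.0.0/11 -> H2 at depth 11
  add 152.0.0.0/8 -> H2 at depth 8
  Q 112.224.0.6: descend 01110000111 ; hops seen [H2] ; pick H2
  add 112.0.0.0/6 -> H4 at depth 6
  Q 112.229.105.154: descend 01110000111 ; hops seen [H4,H2] ; pick H2
  Q 136.109.104.249: descend 100 ; hops seen [∅] ; pick no-route
  add 112.240.0.0/12 -> H4 at depth 12
  Q 112.224.0.0: descend 01110000111 ; hops seen [H4,H2] ; pick H2
  Q 112.226.0.0: descend 01110000111 ; hops seen [H4,H2] ; pick H2
  add 152.46.0.0/17 -> H3 at depth 17
  Q 152.0.0.17: descend 1001100000 ; hops seen [H2] ; pick H2
  Q 112.224.0.3: descend 01110000111 ; hops seen [H4,H2] ; pick H2
  del 152.0.0.0/8 (clear depth 8)
  Q 152.46.0.40: descend 10011000001011100 ; hops seen [H3] ; pick H3
  add 112.241.0.0/16 -> H5 at depth 16

== LOOKUPS ==
["H2","H2","no-route","H2","H2","H2","H2","H3"]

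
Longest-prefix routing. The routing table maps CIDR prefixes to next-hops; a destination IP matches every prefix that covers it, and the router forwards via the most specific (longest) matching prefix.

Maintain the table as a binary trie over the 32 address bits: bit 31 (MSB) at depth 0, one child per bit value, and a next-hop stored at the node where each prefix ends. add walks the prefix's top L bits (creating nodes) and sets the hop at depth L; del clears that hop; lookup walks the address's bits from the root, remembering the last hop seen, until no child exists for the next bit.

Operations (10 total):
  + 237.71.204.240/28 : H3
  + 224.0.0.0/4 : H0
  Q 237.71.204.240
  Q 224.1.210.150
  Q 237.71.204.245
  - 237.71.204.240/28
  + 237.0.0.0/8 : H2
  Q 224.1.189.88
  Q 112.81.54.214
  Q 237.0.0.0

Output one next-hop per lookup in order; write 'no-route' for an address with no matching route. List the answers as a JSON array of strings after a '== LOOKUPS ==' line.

Apply in order:
  + 237.71.204.240/28 (H3) depth=28
  + 224.0.0.0/4 (H0) depth=4
  Q 237.71.204.240: descend 1110110101000111110011001111 ; hops seen [H0,H3] ; pick H3
  Q 224.1.210.150: descend 1110 ; hops seen [H0] ; pick H0
  Q 237.71.204.245: descend 1110110101000111110011001111 ; hops seen [H0,H3] ; pick H3
  - 237.71.204.240/28 clear@28
  + 237.0.0.0/8 (H2) depth=8
  Q 224.1.189.88: descend 1110 ; hops seen [H0] ; pick H0
  Q 112.81.54.214: descend ε ; hops seen [∅] ; pick no-route
  Q 237.0.0.0: descend 111011010 ; hops seen [H0,H2] ; pick H2

== LOOKUPS ==
["H3","H0","H3","H0","no-route","H2"]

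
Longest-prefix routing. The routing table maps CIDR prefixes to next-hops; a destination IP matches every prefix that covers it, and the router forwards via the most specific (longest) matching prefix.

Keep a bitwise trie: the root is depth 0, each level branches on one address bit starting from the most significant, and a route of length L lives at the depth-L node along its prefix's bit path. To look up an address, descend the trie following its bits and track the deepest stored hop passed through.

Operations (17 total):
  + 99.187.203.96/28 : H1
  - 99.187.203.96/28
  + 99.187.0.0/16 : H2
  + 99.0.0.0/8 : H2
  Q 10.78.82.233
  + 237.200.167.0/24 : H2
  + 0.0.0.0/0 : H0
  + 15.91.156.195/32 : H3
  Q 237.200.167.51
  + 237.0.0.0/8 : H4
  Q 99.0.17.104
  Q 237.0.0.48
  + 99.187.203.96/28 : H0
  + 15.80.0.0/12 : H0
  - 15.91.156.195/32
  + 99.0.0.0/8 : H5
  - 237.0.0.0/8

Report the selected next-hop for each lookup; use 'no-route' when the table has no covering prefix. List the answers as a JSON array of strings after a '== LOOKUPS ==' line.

Apply in order:
  add 99.187.203.96/28 -> H1 at depth 28
  del 99.187.203.96/28 (clear depth 28)
  add 99.187.0.0/16 -> H2 at depth 16
  add 99.0.0.0/8 -> H2 at depth 8
  Q 10.78.82.233: descend 0 ; hops seen [∅] ; pick no-route
  add 237.200.167.0/24 -> H2 at depth 24
  add 0.0.0.0/0 -> H0 at depth 0
  add 15.91.156.195/32 -> H3 at depth 32
  Q 237.200.167.51: descend 111011011100100010100111 ; hops seen [H0,H2] ; pick H2
  add 237.0.0.0/8 -> H4 at depth 8
  Q 99.0.17.104: descend 01100011 ; hops seen [H0,H2] ; pick H2
  Q 237.0.0.48: descend 11101101 ; hops seen [H0,H4] ; pick H4
  add 99.187.203.96/28 -> H0 at depth 28
  add 15.80.0.0/12 -> H0 at depth 12
  del 15.91.156.195/32 (clear depth 32)
  add 99.0.0.0/8 -> H5 at depth 8
  del 237.0.0.0/8 (clear depth 8)

== LOOKUPS ==
["no-route","H2","H2","H4"]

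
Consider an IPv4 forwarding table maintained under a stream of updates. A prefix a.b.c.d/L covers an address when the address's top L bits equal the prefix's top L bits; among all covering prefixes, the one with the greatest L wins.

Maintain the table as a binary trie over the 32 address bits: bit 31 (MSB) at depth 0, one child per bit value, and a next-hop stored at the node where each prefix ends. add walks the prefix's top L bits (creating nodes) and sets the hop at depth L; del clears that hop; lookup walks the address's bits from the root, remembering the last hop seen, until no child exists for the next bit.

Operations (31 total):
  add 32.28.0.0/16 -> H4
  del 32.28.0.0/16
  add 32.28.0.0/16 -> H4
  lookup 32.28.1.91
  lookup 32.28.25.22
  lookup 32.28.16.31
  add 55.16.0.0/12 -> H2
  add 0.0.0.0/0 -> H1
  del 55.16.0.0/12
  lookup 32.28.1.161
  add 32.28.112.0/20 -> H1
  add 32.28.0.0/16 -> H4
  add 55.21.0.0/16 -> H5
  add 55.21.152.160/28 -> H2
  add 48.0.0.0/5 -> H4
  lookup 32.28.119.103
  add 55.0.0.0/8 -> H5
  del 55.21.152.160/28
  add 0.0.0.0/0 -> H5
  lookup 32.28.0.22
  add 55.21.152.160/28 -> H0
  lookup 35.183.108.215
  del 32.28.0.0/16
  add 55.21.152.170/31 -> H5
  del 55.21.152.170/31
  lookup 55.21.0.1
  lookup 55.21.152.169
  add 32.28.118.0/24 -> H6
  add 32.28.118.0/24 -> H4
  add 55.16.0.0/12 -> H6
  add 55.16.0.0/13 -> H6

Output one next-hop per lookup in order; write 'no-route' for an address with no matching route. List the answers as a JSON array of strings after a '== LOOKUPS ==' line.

Trace:
  + 32.28.0.0/16 (H4) depth=16
  del 32.28.0.0/16 (clear depth 16)
  + 32.28.0.0/16 (H4) depth=16
  lookup 32.28.1.91: bits 0010000000011100 walk d0:-→d1:-→d2:-→d3:-→d4:-→d5:-→d6:-→d7:-→d8:-→d9:-→d10:-→d11:-→d12:-→d13:-→d14:-→d15:-→d16:H4 -> H4
  lookup 32.28.25.22: bits 0010000000011100 walk d0:-→d1:-→d2:-→d3:-→d4:-→d5:-→d6:-→d7:-→d8:-→d9:-→d10:-→d11:-→d12:-→d13:-→d14:-→d15:-→d16:H4 -> H4
  lookup 32.28.16.31: bits 0010000000011100 walk d0:-→d1:-→d2:-→d3:-→d4:-→d5:-→d6:-→d7:-→d8:-→d9:-→d10:-→d11:-→d12:-→d13:-→d14:-→d15:-→d16:H4 -> H4
  + 55.16.0.0/12 (H2) depth=12
  + 0.0.0.0/0 (H1) depth=0
  del 55.16.0.0/12 (clear depth 12)
  lookup 32.28.1.161: bits 0010000000011100 walk d0:H1→d1:-→d2:-→d3:-→d4:-→d5:-→d6:-→d7:-→d8:-→d9:-→d10:-→d11:-→d12:-→d13:-→d14:-→d15:-→d16:H4 -> H4
  + 32.28.112.0/20 (H1) depth=20
  + 32.28.0.0/16 (H4) depth=16
  + 55.21.0.0/16 (H5) depth=16
  + 55.21.152.160/28 (H2) depth=28
  + 48.0.0.0/5 (H4) depth=5
  lookup 32.28.119.103: bits 00100000000111000111 walk d0:H1→d1:-→d2:-→d3:-→d4:-→d5:-→d6:-→d7:-→d8:-→d9:-→d10:-→d11:-→d12:-→d13:-→d14:-→d15:-→d16:H4→d17:-→d18:-→d19:-→d20:H1 -> H1
  + 55.0.0.0/8 (H5) depth=8
  del 55.21.152.160/28 (clear depth 28)
  + 0.0.0.0/0 (H5) depth=0
  lookup 32.28.0.22: bits 00100000000111000 walk d0:H5→d1:-→d2:-→d3:-→d4:-→d5:-→d6:-→d7:-→d8:-→d9:-→d10:-→d11:-→d12:-→d13:-→d14:-→d15:-→d16:H4→d17:- -> H4
  + 55.21.152.160/28 (H0) depth=28
  lookup 35.183.108.215: bits 001000 walk d0:H5→d1:-→d2:-→d3:-→d4:-→d5:-→d6:- -> H5
  del 32.28.0.0/16 (clear depth 16)
  + 55.21.152.170/31 (H5) depth=31
  del 55.21.152.170/31 (clear depth 31)
  lookup 55.21.0.1: bits 0011011100010101 walk d0:H5→d1:-→d2:-→d3:-→d4:-→d5:H4→d6:-→d7:-→d8:H5→d9:-→d10:-→d11:-→d12:-→d13:-→d14:-→d15:-→d16:H5 -> H5
  lookup 55.21.152.169: bits 001101110001010110011000101010 walk d0:H5→d1:-→d2:-→d3:-→d4:-→d5:H4→d6:-→d7:-→d8:H5→d9:-→d10:-→d11:-→d12:-→d13:-→d14:-→d15:-→d16:H5→d17:-→d18:-→d19:-→d20:-→d21:-→d22:-→d23:-→d24:-→d25:-→d26:-→d27:-→d28:H0→d29:-→d30:- -> H0
  + 32.28.118.0/24 (H6) depth=24
  + 32.28.118.0/24 (H4) depth=24
  + 55.16.0.0/12 (H6) depth=12
  + 55.16.0.0/13 (H6) depth=13

== LOOKUPS ==
["H4","H4","H4","H4","H1","H4","H5","H5","H0"]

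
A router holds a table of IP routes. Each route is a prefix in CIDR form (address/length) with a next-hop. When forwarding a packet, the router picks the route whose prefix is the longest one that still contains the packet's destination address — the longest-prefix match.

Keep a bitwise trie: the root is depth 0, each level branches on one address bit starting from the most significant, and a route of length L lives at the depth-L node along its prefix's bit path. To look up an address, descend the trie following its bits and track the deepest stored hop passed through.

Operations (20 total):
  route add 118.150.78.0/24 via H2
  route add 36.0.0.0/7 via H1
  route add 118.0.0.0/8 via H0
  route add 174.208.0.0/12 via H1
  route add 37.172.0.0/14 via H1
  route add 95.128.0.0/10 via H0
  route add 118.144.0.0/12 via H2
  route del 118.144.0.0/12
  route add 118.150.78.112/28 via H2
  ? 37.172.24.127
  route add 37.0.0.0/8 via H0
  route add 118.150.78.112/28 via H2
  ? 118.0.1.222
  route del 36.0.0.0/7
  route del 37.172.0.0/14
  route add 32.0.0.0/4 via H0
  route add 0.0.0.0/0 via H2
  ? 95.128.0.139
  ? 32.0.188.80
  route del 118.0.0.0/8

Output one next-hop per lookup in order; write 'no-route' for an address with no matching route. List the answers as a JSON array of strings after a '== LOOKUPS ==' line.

Apply in order:
  + 118.150.78.0/24 (H2) depth=24
  + 36.0.0.0/7 (H1) depth=7
  + 118.0.0.0/8 (H0) depth=8
  + 174.208.0.0/12 (H1) depth=12
  + 37.172.0.0/14 (H1) depth=14
  + 95.128.0.0/10 (H0) depth=10
  + 118.144.0.0/12 (H2) depth=12
  del 118.144.0.0/12 (clear depth 12)
  + 118.150.78.112/28 (H2) depth=28
  lookup 37.172.24.127: bits 00100101101011 walk d0:-→d1:-→d2:-→d3:-→d4:-→d5:-→d6:-→d7:H1→d8:-→d9:-→d10:-→d11:-→d12:-→d13:-→d14:H1 -> H1
  + 37.0.0.0/8 (H0) depth=8
  + 118.150.78.112/28 (H2) depth=28
  lookup 118.0.1.222: bits 01110110 walk d0:-→d1:-→d2:-→d3:-→d4:-→d5:-→d6:-→d7:-→d8:H0 -> H0
  del 36.0.0.0/7 (clear depth 7)
  del 37.172.0.0/14 (clear depth 14)
  + 32.0.0.0/4 (H0) depth=4
  + 0.0.0.0/0 (H2) depth=0
  lookup 95.128.0.139: bits 0101111110 walk d0:H2→d1:-→d2:-→d3:-→d4:-→d5:-→d6:-→d7:-→d8:-→d9:-→d10:H0 -> H0
  lookup 32.0.188.80: bits 00100 walk d0:H2→d1:-→d2:-→d3:-→d4:H0→d5:- -> H0
  del 118.0.0.0/8 (clear depth 8)

== LOOKUPS ==
["H1","H0","H0","H0"]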